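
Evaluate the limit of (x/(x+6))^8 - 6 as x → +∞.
As x → +∞: x/(x+6) = 1/(1 + 6/x) → 1, and the 8th power of a limit-1 base also → 1; with the additive constant, 1 - 6 = -5.
Limit = -5.

Final answer: -5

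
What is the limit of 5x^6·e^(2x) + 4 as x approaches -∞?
The product is a 0·∞ indeterminate form at x → -∞.
Rewrite the product as 5x^6 / e^(-2x) (an ∞/∞ form) and apply L'Hôpital, or use the standard hierarchy e^(2|x|) ≫ |x^6| as x → -∞.
The indeterminate product → 0, so the limit = 4.

Final answer: 4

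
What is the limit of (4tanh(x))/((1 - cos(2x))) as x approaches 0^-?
Both numerator and denominator → 0 as x → 0^-; this is a 0/0 indeterminate form.
Expand each to leading order near x = 0: numerator ~ 4·x, denominator ~ 2·x^2.
The limit of the ratio is -∞.

Final answer: -∞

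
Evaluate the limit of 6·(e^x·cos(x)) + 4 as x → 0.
Direct substitution at x = 0 gives 10.

Final answer: 10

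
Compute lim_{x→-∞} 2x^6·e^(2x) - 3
The product is a 0·∞ indeterminate form at x → -∞.
Rewrite the product as 2x^6 / e^(-2x) (an ∞/∞ form) and apply L'Hôpital, or use the standard hierarchy e^(2|x|) ≫ |x^6| as x → -∞.
The indeterminate product → 0, so the limit = -3.

Final answer: -3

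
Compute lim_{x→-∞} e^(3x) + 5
Evaluate the dominant behaviour as x → -∞; each term tends to a finite value or vanishes.
Limit = 5.

Final answer: 5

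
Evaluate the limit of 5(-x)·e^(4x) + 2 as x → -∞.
The product is a 0·∞ indeterminate form at x → -∞.
Rewrite the product as 5(-x) / e^(-4x) (an ∞/∞ form) and apply L'Hôpital, or use the standard hierarchy e^(4|x|) ≫ |(-x)| as x → -∞.
The indeterminate product → 0, so the limit = 2.

Final answer: 2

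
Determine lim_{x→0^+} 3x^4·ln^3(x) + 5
The product is a 0·∞ indeterminate form at x → 0⁺.
Rewrite the product as 3·ln^3(x) / x^(-4) and apply L'Hôpital, or use the standard hierarchy x^(-4) ≫ |ln x|^3 as x → 0⁺.
The indeterminate product → 0, so the limit = 5.

Final answer: 5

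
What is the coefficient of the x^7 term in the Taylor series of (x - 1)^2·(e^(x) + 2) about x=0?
Expand to order 7: (x - 1)^2·(e^(x) + 2) = 29·x^7/5040 + 19·x^6/720 + 11·x^5/120 + 5·x^4/24 + x^3/6 + 3·x^2/2 - 5·x + 3 + O(x^8).
The coefficient of x^7 is 29/5040.

Final answer: 29/5040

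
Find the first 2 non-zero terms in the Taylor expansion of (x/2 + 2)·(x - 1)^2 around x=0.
2 - 7·x/2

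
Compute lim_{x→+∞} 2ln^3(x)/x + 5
The quotient is an ∞/∞ indeterminate form as x → +∞.
The polynomial denominator x dominates the logarithmic numerator (any positive power of x ≫ ln^3(x) as x → ∞), so the quotient → 0.
Adding the constant: 0 + 5 = 5. Limit = 5.

Final answer: 5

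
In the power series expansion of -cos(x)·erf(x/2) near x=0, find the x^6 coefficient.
Expand to order 6: -cos(x)·erf(x/2) = -43·x^5/(480·√(π)) + 7·x^3/(12·√(π)) - x/√(π) + O(x^7).
The coefficient of x^6 is 0.

Final answer: 0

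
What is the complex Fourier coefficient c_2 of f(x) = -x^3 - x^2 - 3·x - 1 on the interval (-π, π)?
Compute the real Fourier coefficients first: a_2 = -1, b_2 = 3/2 + π^2.
Then c_2 = (a_2 − i·b_2)/2 = -1/2 - i·π^2/2 - 3·i/4.

Final answer: -1/2 - i·π^2/2 - 3·i/4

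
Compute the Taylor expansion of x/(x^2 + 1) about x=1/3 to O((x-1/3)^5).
3/10 + 18·(x - 1/3)/25 - 351·(x - 1/3)^2/500 - 567·(x - 1/3)^3/2500 + 19197·(x - 1/3)^4/25000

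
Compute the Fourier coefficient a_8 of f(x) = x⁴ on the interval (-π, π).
a_8 = (1/π) ∫_{-π}^{π} f(x)·cos(8x) dx.
Evaluate the integral (use parity and integration by parts as needed): a_8 = -3/256 + π^2/8.

Final answer: -3/256 + π^2/8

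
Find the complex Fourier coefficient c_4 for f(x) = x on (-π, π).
Compute the real Fourier coefficients first: a_4 = 0, b_4 = -1/2.
Then c_4 = (a_4 − i·b_4)/2 = i/4.

Final answer: i/4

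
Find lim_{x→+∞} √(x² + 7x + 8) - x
This is an ∞ − ∞ indeterminate form.
Multiply and divide by the conjugate √(x²+7x + 8) + x; the x² terms cancel, leaving (7x + 8)/(√(x²+7x + 8)+x) → 7/2.
Limit = 7/2.

Final answer: 7/2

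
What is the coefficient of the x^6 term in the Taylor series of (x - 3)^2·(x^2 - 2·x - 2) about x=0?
Expand to order 6: (x - 3)^2·(x^2 - 2·x - 2) = x^4 - 8·x^3 + 19·x^2 - 6·x - 18 + O(x^7).
The coefficient of x^6 is 0.

Final answer: 0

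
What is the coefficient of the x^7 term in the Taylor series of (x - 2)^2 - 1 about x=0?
Expand to order 7: (x - 2)^2 - 1 = x^2 - 4·x + 3 + O(x^8).
The coefficient of x^7 is 0.

Final answer: 0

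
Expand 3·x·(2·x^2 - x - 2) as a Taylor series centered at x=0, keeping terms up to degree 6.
6·x^3 - 3·x^2 - 6·x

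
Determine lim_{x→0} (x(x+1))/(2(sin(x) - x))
Both numerator and denominator → 0 as x → 0; this is a 0/0 indeterminate form.
Expand each to leading order near x = 0: numerator ~ x, denominator ~ -x^3/3.
The limit of the ratio is -∞.

Final answer: -∞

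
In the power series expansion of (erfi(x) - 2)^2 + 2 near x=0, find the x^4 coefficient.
Expand to order 4: (erfi(x) - 2)^2 + 2 = 8·x^4/(3·π) - 8·x^3/(3·√(π)) + 4·x^2/π - 8·x/√(π) + 6 + O(x^5).
The coefficient of x^4 is 8/(3·π).

Final answer: 8/(3·π)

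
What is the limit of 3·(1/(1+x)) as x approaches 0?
Direct substitution at x = 0 gives 3.

Final answer: 3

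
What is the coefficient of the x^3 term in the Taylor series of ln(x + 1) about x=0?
Expand to order 3: ln(x + 1) = x^3/3 - x^2/2 + x + O(x^4).
The coefficient of x^3 is 1/3.

Final answer: 1/3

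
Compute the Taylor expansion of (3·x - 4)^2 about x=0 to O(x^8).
9·x^2 - 24·x + 16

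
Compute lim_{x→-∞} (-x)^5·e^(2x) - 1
The product is a 0·∞ indeterminate form at x → -∞.
Rewrite the product as (-x)^5 / e^(-2x) (an ∞/∞ form) and apply L'Hôpital, or use the standard hierarchy e^(2|x|) ≫ |(-x)^5| as x → -∞.
The indeterminate product → 0, so the limit = -1.

Final answer: -1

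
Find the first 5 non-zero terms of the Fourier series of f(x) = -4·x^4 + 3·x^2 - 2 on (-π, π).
(-204 + 32·π^2)·cos(x) + (15 - 8·π^2)·cos(2·x) + (-100/27 + 32·π^2/9)·cos(3·x) + (3/2 - 2·π^2)·cos(4·x) - 4·π^4/5 - 2 + π^2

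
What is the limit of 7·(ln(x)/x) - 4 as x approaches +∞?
Evaluate the dominant behaviour as x → +∞; each term tends to a finite value or vanishes.
Limit = -4.

Final answer: -4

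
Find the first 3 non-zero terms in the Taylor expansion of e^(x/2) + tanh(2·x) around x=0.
x^2/8 + 5·x/2 + 1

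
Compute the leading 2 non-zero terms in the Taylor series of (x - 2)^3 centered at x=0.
12·x - 8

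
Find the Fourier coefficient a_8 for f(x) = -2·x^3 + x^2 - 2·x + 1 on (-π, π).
a_8 = (1/π) ∫_{-π}^{π} f(x)·cos(8x) dx.
Evaluate the integral (use parity and integration by parts as needed): a_8 = 1/16.

Final answer: 1/16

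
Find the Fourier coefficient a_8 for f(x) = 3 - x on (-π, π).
a_8 = (1/π) ∫_{-π}^{π} f(x)·cos(8x) dx.
Evaluate the integral (use parity and integration by parts as needed): a_8 = 0.

Final answer: 0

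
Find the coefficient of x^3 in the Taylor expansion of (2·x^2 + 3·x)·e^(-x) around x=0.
Expand to order 3: (2·x^2 + 3·x)·e^(-x) = -x^3/2 - x^2 + 3·x + O(x^4).
The coefficient of x^3 is -1/2.

Final answer: -1/2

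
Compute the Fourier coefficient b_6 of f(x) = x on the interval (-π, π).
b_6 = (1/π) ∫_{-π}^{π} f(x)·sin(6x) dx.
Evaluate the integral (use parity and integration by parts as needed): b_6 = -1/3.

Final answer: -1/3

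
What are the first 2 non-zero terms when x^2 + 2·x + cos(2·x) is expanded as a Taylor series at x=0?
2·x + 1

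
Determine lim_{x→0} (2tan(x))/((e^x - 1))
Both numerator and denominator → 0 as x → 0; this is a 0/0 indeterminate form.
Expand each to leading order near x = 0: numerator ~ 2·x, denominator ~ x.
The limit of the ratio is 2.

Final answer: 2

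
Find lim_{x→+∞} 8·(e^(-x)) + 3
Evaluate the dominant behaviour as x → +∞; each term tends to a finite value or vanishes.
Limit = 3.

Final answer: 3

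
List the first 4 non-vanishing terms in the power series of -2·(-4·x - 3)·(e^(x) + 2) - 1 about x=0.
5·x^3 + 11·x^2 + 30·x + 17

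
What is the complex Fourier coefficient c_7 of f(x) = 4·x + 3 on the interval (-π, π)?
Compute the real Fourier coefficients first: a_7 = 0, b_7 = 8/7.
Then c_7 = (a_7 − i·b_7)/2 = -4·i/7.

Final answer: -4·i/7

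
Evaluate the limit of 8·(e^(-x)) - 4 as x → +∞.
Evaluate the dominant behaviour as x → +∞; each term tends to a finite value or vanishes.
Limit = -4.

Final answer: -4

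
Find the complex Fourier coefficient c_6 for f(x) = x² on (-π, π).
Compute the real Fourier coefficients first: a_6 = 1/9, b_6 = 0.
Then c_6 = (a_6 − i·b_6)/2 = 1/18.

Final answer: 1/18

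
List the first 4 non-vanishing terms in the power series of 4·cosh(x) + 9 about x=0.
x^6/180 + x^4/6 + 2·x^2 + 13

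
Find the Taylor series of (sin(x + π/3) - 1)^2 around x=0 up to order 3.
x^3·(-1 + √(3)/2)^2·(-√(3)/(4·(-1 + √(3)/2)^2) - 1/(6·(-1 + √(3)/2))) + x^2·(-1 + √(3)/2)^2·(-√(3)/(2·(-1 + √(3)/2)) + 1/(4·(-1 + √(3)/2)^2)) + x·(-1 + √(3)/2) + (-1 + √(3)/2)^2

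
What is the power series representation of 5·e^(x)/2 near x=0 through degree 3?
5·x^3/12 + 5·x^2/4 + 5·x/2 + 5/2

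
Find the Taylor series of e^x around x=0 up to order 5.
x^5/120 + x^4/24 + x^3/6 + x^2/2 + x + 1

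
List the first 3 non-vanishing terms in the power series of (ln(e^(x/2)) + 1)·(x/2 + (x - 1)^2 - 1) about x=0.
x^3/2 + x^2/4 - 3·x/2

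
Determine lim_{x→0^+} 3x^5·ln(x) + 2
The product is a 0·∞ indeterminate form at x → 0⁺.
Rewrite the product as 3·ln(x) / x^(-5) and apply L'Hôpital, or use the standard hierarchy x^(-5) ≫ |ln x| as x → 0⁺.
The indeterminate product → 0, so the limit = 2.

Final answer: 2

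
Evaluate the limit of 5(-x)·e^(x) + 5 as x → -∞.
The product is a 0·∞ indeterminate form at x → -∞.
Rewrite the product as 5(-x) / e^(-x) (an ∞/∞ form) and apply L'Hôpital, or use the standard hierarchy e^(|x|) ≫ |(-x)| as x → -∞.
The indeterminate product → 0, so the limit = 5.

Final answer: 5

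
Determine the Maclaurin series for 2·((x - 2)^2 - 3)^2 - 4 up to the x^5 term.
2·x^4 - 16·x^3 + 36·x^2 - 16·x - 2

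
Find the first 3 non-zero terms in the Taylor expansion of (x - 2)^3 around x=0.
-6·x^2 + 12·x - 8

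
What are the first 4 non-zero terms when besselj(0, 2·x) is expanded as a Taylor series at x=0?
-x^6/36 + x^4/4 - x^2 + 1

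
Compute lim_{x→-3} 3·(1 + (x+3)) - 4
Direct substitution at x = -3 gives -1.

Final answer: -1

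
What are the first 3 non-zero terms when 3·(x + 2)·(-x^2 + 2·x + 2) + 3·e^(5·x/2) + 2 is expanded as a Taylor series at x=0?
75·x^2/8 + 51·x/2 + 17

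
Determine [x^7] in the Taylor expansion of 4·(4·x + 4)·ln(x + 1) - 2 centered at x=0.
Expand to order 7: 4·(4·x + 4)·ln(x + 1) - 2 = -8·x^7/21 + 8·x^6/15 - 4·x^5/5 + 4·x^4/3 - 8·x^3/3 + 8·x^2 + 16·x - 2 + O(x^8).
The coefficient of x^7 is -8/21.

Final answer: -8/21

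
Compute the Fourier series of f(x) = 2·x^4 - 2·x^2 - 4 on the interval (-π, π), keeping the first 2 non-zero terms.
(104 - 16·π^2)·cos(x) - 2·π^2/3 - 4 + 2·π^4/5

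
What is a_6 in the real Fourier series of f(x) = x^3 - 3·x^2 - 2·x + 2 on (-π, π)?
a_6 = (1/π) ∫_{-π}^{π} f(x)·cos(6x) dx.
Evaluate the integral (use parity and integration by parts as needed): a_6 = -1/3.

Final answer: -1/3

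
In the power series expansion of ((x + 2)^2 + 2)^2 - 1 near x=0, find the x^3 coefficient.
Expand to order 3: ((x + 2)^2 + 2)^2 - 1 = 8·x^3 + 28·x^2 + 48·x + 35 + O(x^4).
The coefficient of x^3 is 8.

Final answer: 8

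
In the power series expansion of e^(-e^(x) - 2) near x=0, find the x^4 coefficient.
Expand to order 4: e^(-e^(x) - 2) = x^4·e^(-3)/24 + x^3·e^(-3)/6 - x·e^(-3) + e^(-3) + O(x^5).
The coefficient of x^4 is e^(-3)/24.

Final answer: e^(-3)/24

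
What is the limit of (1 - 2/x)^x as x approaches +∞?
As x → +∞: this is the defining limit (1 - 2/x)^x → e^(-2).
Limit = e^(-2).

Final answer: e^(-2)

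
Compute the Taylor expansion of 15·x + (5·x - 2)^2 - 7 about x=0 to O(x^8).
25·x^2 - 5·x - 3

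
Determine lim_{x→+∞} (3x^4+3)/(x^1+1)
This is an ∞/∞ indeterminate form as x → +∞.
Divide numerator and denominator by x^4 and let the lower-order terms vanish; the numerator's degree 4 exceeds the denominator's degree 1, so the quotient diverges.
Limit = ∞.

Final answer: ∞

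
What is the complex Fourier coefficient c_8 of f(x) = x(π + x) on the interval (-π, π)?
Compute the real Fourier coefficients first: a_8 = 1/16, b_8 = -π/4.
Then c_8 = (a_8 − i·b_8)/2 = 1/32 + i·π/8.

Final answer: 1/32 + i·π/8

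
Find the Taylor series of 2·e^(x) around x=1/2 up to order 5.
2·e^(1/2) + 2·e^(1/2)·(x - 1/2) + e^(1/2)·(x - 1/2)^2 + e^(1/2)·(x - 1/2)^3/3 + e^(1/2)·(x - 1/2)^4/12 + e^(1/2)·(x - 1/2)^5/60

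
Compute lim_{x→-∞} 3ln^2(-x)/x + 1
The quotient is an ∞/∞ indeterminate form as x → -∞.
Compare growth rates of the dominant terms (exponentials ≫ polynomials ≫ logarithms), or apply L'Hôpital's rule; the quotient → 0.
Adding the constant: 0 + 1 = 1. Limit = 1.

Final answer: 1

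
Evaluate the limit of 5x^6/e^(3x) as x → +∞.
This is an ∞/∞ indeterminate form as x → +∞.
The exponential denominator e^(3x) dominates the polynomial numerator (e^x ≫ x^6 as x → ∞), so the quotient → 0.
Limit = 0.

Final answer: 0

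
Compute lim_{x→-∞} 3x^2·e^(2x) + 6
The product is a 0·∞ indeterminate form at x → -∞.
Rewrite the product as 3x^2 / e^(-2x) (an ∞/∞ form) and apply L'Hôpital, or use the standard hierarchy e^(2|x|) ≫ |x^2| as x → -∞.
The indeterminate product → 0, so the limit = 6.

Final answer: 6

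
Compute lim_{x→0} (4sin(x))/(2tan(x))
Both numerator and denominator → 0 as x → 0; this is a 0/0 indeterminate form.
Expand each to leading order near x = 0: numerator ~ 4·x, denominator ~ 2·x.
The limit of the ratio is 2.

Final answer: 2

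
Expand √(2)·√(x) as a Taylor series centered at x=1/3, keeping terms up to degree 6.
√(6)/3 + √(6)·(x - 1/3)/2 - 3·√(6)·(x - 1/3)^2/8 + 9·√(6)·(x - 1/3)^3/16 - 135·√(6)·(x - 1/3)^4/128 + 567·√(6)·(x - 1/3)^5/256 - 5103·√(6)·(x - 1/3)^6/1024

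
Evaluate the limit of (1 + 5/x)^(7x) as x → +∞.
As x → +∞: write (1 + 5/x)^(7x) = ((1 + 5/x)^x)^7 → (e^5)^7 = e^35.
Limit = e^(35).

Final answer: e^(35)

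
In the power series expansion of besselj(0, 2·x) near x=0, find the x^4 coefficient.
Expand to order 4: besselj(0, 2·x) = x^4/4 - x^2 + 1 + O(x^5).
The coefficient of x^4 is 1/4.

Final answer: 1/4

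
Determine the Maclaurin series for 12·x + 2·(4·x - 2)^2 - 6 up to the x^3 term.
32·x^2 - 20·x + 2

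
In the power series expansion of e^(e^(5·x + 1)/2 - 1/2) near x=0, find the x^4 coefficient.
Expand to order 4: e^(e^(5·x + 1)/2 - 1/2) = x^4·(625·e^(1/2 + e/2)/48 + 625·e^(e/2 + 7/2)/384 + 4375·e^(e/2 + 3/2)/96 + 625·e^(e/2 + 5/2)/32) + x^3·(125·e^(1/2 + e/2)/12 + 125·e^(e/2 + 5/2)/48 + 125·e^(e/2 + 3/2)/8) + x^2·(25·e^(1/2 + e/2)/4 + 25·e^(e/2 + 3/2)/8) + 5·x·e^(1/2 + e/2)/2 + e^(-1/2 + e/2) + O(x^5).
The coefficient of x^4 is 625·e^(1/2 + e/2)/48 + 625·e^(e/2 + 7/2)/384 + 4375·e^(e/2 + 3/2)/96 + 625·e^(e/2 + 5/2)/32.

Final answer: 625·e^(1/2 + e/2)/48 + 625·e^(e/2 + 7/2)/384 + 4375·e^(e/2 + 3/2)/96 + 625·e^(e/2 + 5/2)/32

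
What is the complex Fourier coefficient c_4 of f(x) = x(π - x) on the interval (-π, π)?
Compute the real Fourier coefficients first: a_4 = -1/4, b_4 = -π/2.
Then c_4 = (a_4 − i·b_4)/2 = -1/8 + i·π/4.

Final answer: -1/8 + i·π/4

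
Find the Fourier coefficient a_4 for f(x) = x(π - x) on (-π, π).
a_4 = (1/π) ∫_{-π}^{π} f(x)·cos(4x) dx.
Evaluate the integral (use parity and integration by parts as needed): a_4 = -1/4.

Final answer: -1/4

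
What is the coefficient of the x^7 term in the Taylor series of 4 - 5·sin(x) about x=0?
Expand to order 7: 4 - 5·sin(x) = x^7/1008 - x^5/24 + 5·x^3/6 - 5·x + 4 + O(x^8).
The coefficient of x^7 is 1/1008.

Final answer: 1/1008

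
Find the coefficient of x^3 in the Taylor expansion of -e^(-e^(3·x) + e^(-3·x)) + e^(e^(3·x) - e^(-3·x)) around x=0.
Expand to order 3: -e^(-e^(3·x) + e^(-3·x)) + e^(e^(3·x) - e^(-3·x)) = 90·x^3 + 12·x + O(x^4).
The coefficient of x^3 is 90.

Final answer: 90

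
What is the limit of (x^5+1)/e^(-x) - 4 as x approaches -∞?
The quotient is an ∞/∞ indeterminate form as x → -∞.
Compare growth rates of the dominant terms (exponentials ≫ polynomials ≫ logarithms), or apply L'Hôpital's rule; the quotient → 0.
Adding the constant: 0 - 4 = -4. Limit = -4.

Final answer: -4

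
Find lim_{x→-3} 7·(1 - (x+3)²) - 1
Direct substitution at x = -3 gives 6.

Final answer: 6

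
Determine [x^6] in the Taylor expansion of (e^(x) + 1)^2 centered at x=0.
Expand to order 6: (e^(x) + 1)^2 = 11·x^6/120 + 17·x^5/60 + 3·x^4/4 + 5·x^3/3 + 3·x^2 + 4·x + 4 + O(x^7).
The coefficient of x^6 is 11/120.

Final answer: 11/120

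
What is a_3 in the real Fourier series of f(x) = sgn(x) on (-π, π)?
a_3 = (1/π) ∫_{-π}^{π} f(x)·cos(3x) dx.
Evaluate the integral (use parity and integration by parts as needed): a_3 = 0.

Final answer: 0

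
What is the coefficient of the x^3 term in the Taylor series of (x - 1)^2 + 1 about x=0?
Expand to order 3: (x - 1)^2 + 1 = x^2 - 2·x + 2 + O(x^4).
The coefficient of x^3 is 0.

Final answer: 0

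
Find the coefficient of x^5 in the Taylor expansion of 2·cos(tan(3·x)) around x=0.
Expand to order 5: 2·cos(tan(3·x)) = -189·x^4/4 - 9·x^2 + 2 + O(x^6).
The coefficient of x^5 is 0.

Final answer: 0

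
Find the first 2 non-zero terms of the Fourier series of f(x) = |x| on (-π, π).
-4·cos(x)/π + π/2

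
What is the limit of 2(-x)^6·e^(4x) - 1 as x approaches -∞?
The product is a 0·∞ indeterminate form at x → -∞.
Rewrite the product as 2(-x)^6 / e^(-4x) (an ∞/∞ form) and apply L'Hôpital, or use the standard hierarchy e^(4|x|) ≫ |(-x)^6| as x → -∞.
The indeterminate product → 0, so the limit = -1.

Final answer: -1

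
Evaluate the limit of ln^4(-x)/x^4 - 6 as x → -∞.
The quotient is an ∞/∞ indeterminate form as x → -∞.
Compare growth rates of the dominant terms (exponentials ≫ polynomials ≫ logarithms), or apply L'Hôpital's rule; the quotient → 0.
Adding the constant: 0 - 6 = -6. Limit = -6.

Final answer: -6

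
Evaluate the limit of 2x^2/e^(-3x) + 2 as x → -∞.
The quotient is an ∞/∞ indeterminate form as x → -∞.
Compare growth rates of the dominant terms (exponentials ≫ polynomials ≫ logarithms), or apply L'Hôpital's rule; the quotient → 0.
Adding the constant: 0 + 2 = 2. Limit = 2.

Final answer: 2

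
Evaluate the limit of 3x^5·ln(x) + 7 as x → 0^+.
The product is a 0·∞ indeterminate form at x → 0⁺.
Rewrite the product as 3·ln(x) / x^(-5) and apply L'Hôpital, or use the standard hierarchy x^(-5) ≫ |ln x| as x → 0⁺.
The indeterminate product → 0, so the limit = 7.

Final answer: 7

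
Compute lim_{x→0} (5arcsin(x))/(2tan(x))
Both numerator and denominator → 0 as x → 0; this is a 0/0 indeterminate form.
Expand each to leading order near x = 0: numerator ~ 5·x, denominator ~ 2·x.
The limit of the ratio is 5/2.

Final answer: 5/2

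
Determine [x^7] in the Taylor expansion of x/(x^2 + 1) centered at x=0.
Expand to order 7: x/(x^2 + 1) = -x^7 + x^5 - x^3 + x + O(x^8).
The coefficient of x^7 is -1.

Final answer: -1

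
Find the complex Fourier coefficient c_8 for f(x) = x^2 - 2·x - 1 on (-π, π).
Compute the real Fourier coefficients first: a_8 = 1/16, b_8 = 1/2.
Then c_8 = (a_8 − i·b_8)/2 = 1/32 - i/4.

Final answer: 1/32 - i/4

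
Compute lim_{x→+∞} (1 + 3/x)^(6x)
As x → +∞: write (1 + 3/x)^(6x) = ((1 + 3/x)^x)^6 → (e^3)^6 = e^18.
Limit = e^(18).

Final answer: e^(18)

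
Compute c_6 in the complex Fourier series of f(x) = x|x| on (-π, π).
Compute the real Fourier coefficients first: a_6 = 0, b_6 = -π/3.
Then c_6 = (a_6 − i·b_6)/2 = i·π/6.

Final answer: i·π/6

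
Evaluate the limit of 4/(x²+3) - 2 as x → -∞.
Evaluate the dominant behaviour as x → -∞; each term tends to a finite value or vanishes.
Limit = -2.

Final answer: -2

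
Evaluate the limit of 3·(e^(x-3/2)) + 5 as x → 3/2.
Direct substitution at x = 3/2 gives 8.

Final answer: 8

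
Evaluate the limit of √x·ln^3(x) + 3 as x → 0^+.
The product is a 0·∞ indeterminate form at x → 0⁺.
Rewrite the product as ln^3(x) / x^(-1/2) and apply L'Hôpital, or use the standard hierarchy x^(-1/2) ≫ |ln x|^3 as x → 0⁺.
The indeterminate product → 0, so the limit = 3.

Final answer: 3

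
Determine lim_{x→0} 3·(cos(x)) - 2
Direct substitution at x = 0 gives 1.

Final answer: 1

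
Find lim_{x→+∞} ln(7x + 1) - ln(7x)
This is an ∞ − ∞ indeterminate form.
Combine the logarithms: ln(7x+1) − ln(7x) = ln((7x+1)/(7x)) = ln(1 + 1/(7x)) → ln(1) = 0.
Limit = 0.

Final answer: 0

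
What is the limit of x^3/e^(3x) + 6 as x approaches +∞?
The quotient is an ∞/∞ indeterminate form as x → +∞.
The exponential denominator e^(3x) dominates the polynomial numerator (e^x ≫ x^3 as x → ∞), so the quotient → 0.
Adding the constant: 0 + 6 = 6. Limit = 6.

Final answer: 6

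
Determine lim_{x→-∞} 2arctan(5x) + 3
Evaluate the dominant behaviour as x → -∞; each term tends to a finite value or vanishes.
Limit = 3 - π.

Final answer: 3 - π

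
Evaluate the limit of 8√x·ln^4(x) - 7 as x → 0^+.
The product is a 0·∞ indeterminate form at x → 0⁺.
Rewrite the product as 8·ln^4(x) / x^(-1/2) and apply L'Hôpital, or use the standard hierarchy x^(-1/2) ≫ |ln x|^4 as x → 0⁺.
The indeterminate product → 0, so the limit = -7.

Final answer: -7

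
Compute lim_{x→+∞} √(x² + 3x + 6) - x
This is an ∞ − ∞ indeterminate form.
Multiply and divide by the conjugate √(x²+3x + 6) + x; the x² terms cancel, leaving (3x + 6)/(√(x²+3x + 6)+x) → 3/2.
Limit = 3/2.

Final answer: 3/2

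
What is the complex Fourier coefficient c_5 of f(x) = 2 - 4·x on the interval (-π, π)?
Compute the real Fourier coefficients first: a_5 = 0, b_5 = -8/5.
Then c_5 = (a_5 − i·b_5)/2 = 4·i/5.

Final answer: 4·i/5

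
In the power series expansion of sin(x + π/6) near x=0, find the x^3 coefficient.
Expand to order 3: sin(x + π/6) = -√(3)·x^3/12 - x^2/4 + √(3)·x/2 + 1/2 + O(x^4).
The coefficient of x^3 is -√(3)/12.

Final answer: -√(3)/12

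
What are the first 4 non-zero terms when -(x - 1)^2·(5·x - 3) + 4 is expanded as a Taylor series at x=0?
-5·x^3 + 13·x^2 - 11·x + 7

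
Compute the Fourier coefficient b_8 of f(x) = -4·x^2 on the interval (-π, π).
b_8 = (1/π) ∫_{-π}^{π} f(x)·sin(8x) dx.
Evaluate the integral (use parity and integration by parts as needed): b_8 = 0.

Final answer: 0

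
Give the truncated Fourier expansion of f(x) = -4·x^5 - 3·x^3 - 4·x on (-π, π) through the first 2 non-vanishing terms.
(-932 - 8·π^4 + 154·π^2)·sin(x) + (-17·π^2 + 59/2 + 4·π^4)·sin(2·x)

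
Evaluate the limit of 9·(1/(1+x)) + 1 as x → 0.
Direct substitution at x = 0 gives 10.

Final answer: 10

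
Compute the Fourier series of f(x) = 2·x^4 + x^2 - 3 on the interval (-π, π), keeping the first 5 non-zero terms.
(92 - 16·π^2)·cos(x) + (-5 + 4·π^2)·cos(2·x) + (20/27 - 16·π^2/9)·cos(3·x) + (-1/8 + π^2)·cos(4·x) - 3 + π^2/3 + 2·π^4/5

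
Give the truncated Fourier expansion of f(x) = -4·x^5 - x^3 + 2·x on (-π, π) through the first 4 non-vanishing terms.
(-944 - 8·π^4 + 158·π^2)·sin(x) + (-19·π^2 + 53/2 + 4·π^4)·sin(2·x) + (-8·π^4/3 - 176/81 + 142·π^2/27)·sin(3·x) + (-2·π^2 - 1/4 + 2·π^4)·sin(4·x)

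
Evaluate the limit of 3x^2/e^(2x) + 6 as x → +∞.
The quotient is an ∞/∞ indeterminate form as x → +∞.
The exponential denominator e^(2x) dominates the polynomial numerator (e^x ≫ x^2 as x → ∞), so the quotient → 0.
Adding the constant: 0 + 6 = 6. Limit = 6.

Final answer: 6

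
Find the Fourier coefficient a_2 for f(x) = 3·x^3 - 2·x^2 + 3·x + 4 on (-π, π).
a_2 = (1/π) ∫_{-π}^{π} f(x)·cos(2x) dx.
Evaluate the integral (use parity and integration by parts as needed): a_2 = -2.

Final answer: -2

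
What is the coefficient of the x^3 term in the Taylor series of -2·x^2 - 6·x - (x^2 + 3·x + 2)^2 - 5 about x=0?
Expand to order 3: -2·x^2 - 6·x - (x^2 + 3·x + 2)^2 - 5 = -6·x^3 - 15·x^2 - 18·x - 9 + O(x^4).
The coefficient of x^3 is -6.

Final answer: -6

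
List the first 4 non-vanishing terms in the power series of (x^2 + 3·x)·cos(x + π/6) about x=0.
x^4·(1/4 - √(3)/4) + x^3·(-3·√(3)/4 - 1/2) + x^2·(-3/2 + √(3)/2) + 3·√(3)·x/2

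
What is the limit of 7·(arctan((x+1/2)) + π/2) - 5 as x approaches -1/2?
Direct substitution at x = -1/2 gives -5 + 7·π/2.

Final answer: -5 + 7·π/2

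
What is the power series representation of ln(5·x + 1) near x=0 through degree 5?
625·x^5 - 625·x^4/4 + 125·x^3/3 - 25·x^2/2 + 5·x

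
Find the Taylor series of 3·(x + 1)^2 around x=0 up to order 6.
3·x^2 + 6·x + 3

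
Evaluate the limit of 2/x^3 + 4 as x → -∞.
Evaluate the dominant behaviour as x → -∞; each term tends to a finite value or vanishes.
Limit = 4.

Final answer: 4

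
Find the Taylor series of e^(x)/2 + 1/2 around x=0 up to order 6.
x^6/1440 + x^5/240 + x^4/48 + x^3/12 + x^2/4 + x/2 + 1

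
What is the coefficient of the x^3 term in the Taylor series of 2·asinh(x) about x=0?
Expand to order 3: 2·asinh(x) = -x^3/3 + 2·x + O(x^4).
The coefficient of x^3 is -1/3.

Final answer: -1/3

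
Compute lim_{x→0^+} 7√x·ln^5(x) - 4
The product is a 0·∞ indeterminate form at x → 0⁺.
Rewrite the product as 7·ln^5(x) / x^(-1/2) and apply L'Hôpital, or use the standard hierarchy x^(-1/2) ≫ |ln x|^5 as x → 0⁺.
The indeterminate product → 0, so the limit = -4.

Final answer: -4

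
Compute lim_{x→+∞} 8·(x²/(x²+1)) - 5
Evaluate the dominant behaviour as x → +∞; each term tends to a finite value or vanishes.
Limit = 3.

Final answer: 3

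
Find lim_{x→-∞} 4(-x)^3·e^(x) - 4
The product is a 0·∞ indeterminate form at x → -∞.
Rewrite the product as 4(-x)^3 / e^(-x) (an ∞/∞ form) and apply L'Hôpital, or use the standard hierarchy e^(|x|) ≫ |(-x)^3| as x → -∞.
The indeterminate product → 0, so the limit = -4.

Final answer: -4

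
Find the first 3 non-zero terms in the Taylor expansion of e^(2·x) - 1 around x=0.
4·x^3/3 + 2·x^2 + 2·x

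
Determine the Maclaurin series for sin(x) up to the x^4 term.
-x^3/6 + x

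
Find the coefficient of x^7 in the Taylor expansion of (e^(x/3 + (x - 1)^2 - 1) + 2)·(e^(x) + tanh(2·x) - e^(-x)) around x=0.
Expand to order 7: (e^(x/3 + (x - 1)^2 - 1) + 2)·(e^(x) + tanh(2·x) - e^(-x)) = -19837273·x^7/1837080 - 24197·x^6/2916 + 78331·x^5/4860 - 475·x^4/81 + 23·x^3/9 - 20·x^2/3 + 12·x + O(x^8).
The coefficient of x^7 is -19837273/1837080.

Final answer: -19837273/1837080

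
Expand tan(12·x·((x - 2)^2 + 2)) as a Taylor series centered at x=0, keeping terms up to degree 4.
-248832·x^4 + 124428·x^3 - 48·x^2 + 72·x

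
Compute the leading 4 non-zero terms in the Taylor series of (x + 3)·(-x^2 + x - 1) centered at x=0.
-x^3 - 2·x^2 + 2·x - 3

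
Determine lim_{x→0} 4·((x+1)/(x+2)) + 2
Direct substitution at x = 0 gives 4.

Final answer: 4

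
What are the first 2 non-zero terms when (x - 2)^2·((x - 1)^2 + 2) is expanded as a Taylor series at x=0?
12 - 20·x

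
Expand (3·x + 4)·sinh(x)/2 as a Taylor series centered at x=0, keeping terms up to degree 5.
x^5/60 + x^4/4 + x^3/3 + 3·x^2/2 + 2·x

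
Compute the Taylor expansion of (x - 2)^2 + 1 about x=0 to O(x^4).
x^2 - 4·x + 5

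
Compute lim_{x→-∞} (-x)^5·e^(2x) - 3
The product is a 0·∞ indeterminate form at x → -∞.
Rewrite the product as (-x)^5 / e^(-2x) (an ∞/∞ form) and apply L'Hôpital, or use the standard hierarchy e^(2|x|) ≫ |(-x)^5| as x → -∞.
The indeterminate product → 0, so the limit = -3.

Final answer: -3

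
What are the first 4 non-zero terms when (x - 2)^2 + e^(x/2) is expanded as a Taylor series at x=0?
x^3/48 + 9·x^2/8 - 7·x/2 + 5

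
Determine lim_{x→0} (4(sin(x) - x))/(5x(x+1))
Both numerator and denominator → 0 as x → 0; this is a 0/0 indeterminate form.
Expand each to leading order near x = 0: numerator ~ -2·x^3/3, denominator ~ 5·x.
The limit of the ratio is 0.

Final answer: 0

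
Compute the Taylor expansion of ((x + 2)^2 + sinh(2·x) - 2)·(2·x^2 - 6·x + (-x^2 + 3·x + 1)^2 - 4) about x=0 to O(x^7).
-7·x^6 + 56·x^5/5 - 25·x^4 + 38·x^3 + 15·x^2 - 18·x - 6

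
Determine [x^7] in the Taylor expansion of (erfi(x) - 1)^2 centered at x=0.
Expand to order 7: (erfi(x) - 1)^2 = -2·x^7/(21·√(π)) + 56·x^6/(45·π) - 2·x^5/(5·√(π)) + 8·x^4/(3·π) - 4·x^3/(3·√(π)) + 4·x^2/π - 4·x/√(π) + 1 + O(x^8).
The coefficient of x^7 is -2/(21·√(π)).

Final answer: -2/(21·√(π))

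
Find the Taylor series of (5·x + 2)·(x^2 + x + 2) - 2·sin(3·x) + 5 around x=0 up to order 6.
-81·x^5/20 + 14·x^3 + 7·x^2 + 6·x + 9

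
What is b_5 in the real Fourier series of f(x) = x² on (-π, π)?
b_5 = (1/π) ∫_{-π}^{π} f(x)·sin(5x) dx.
Evaluate the integral (use parity and integration by parts as needed): b_5 = 0.

Final answer: 0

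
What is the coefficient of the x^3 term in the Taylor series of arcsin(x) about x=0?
Expand to order 3: arcsin(x) = x^3/6 + x + O(x^4).
The coefficient of x^3 is 1/6.

Final answer: 1/6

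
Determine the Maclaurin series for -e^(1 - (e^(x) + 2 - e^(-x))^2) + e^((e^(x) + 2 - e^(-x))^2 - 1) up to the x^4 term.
x^4·(-60·e^(-3) + 956·e^(3)/3) + x^3·(164·e^(-3)/3 + 356·e^(3)/3) + x^2·(-28·e^(-3) + 36·e^(3)) + x·(8·e^(-3) + 8·e^(3)) - e^(-3) + e^(3)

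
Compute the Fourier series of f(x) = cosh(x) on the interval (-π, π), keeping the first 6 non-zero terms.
-cos(x)·sinh(π)/π + 2·cos(2·x)·sinh(π)/(5·π) - cos(3·x)·sinh(π)/(5·π) + 2·cos(4·x)·sinh(π)/(17·π) - cos(5·x)·sinh(π)/(13·π) + sinh(π)/π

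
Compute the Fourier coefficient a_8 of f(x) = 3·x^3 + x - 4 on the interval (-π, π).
a_8 = (1/π) ∫_{-π}^{π} f(x)·cos(8x) dx.
Evaluate the integral (use parity and integration by parts as needed): a_8 = 0.

Final answer: 0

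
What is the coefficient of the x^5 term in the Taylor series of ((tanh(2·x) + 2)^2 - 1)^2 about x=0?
-768/5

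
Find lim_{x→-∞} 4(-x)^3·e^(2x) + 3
The product is a 0·∞ indeterminate form at x → -∞.
Rewrite the product as 4(-x)^3 / e^(-2x) (an ∞/∞ form) and apply L'Hôpital, or use the standard hierarchy e^(2|x|) ≫ |(-x)^3| as x → -∞.
The indeterminate product → 0, so the limit = 3.

Final answer: 3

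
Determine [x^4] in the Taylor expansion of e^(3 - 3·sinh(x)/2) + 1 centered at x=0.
Expand to order 4: e^(3 - 3·sinh(x)/2) + 1 = 75·x^4·e^(3)/128 - 13·x^3·e^(3)/16 + 9·x^2·e^(3)/8 - 3·x·e^(3)/2 + 1 + e^(3) + O(x^5).
The coefficient of x^4 is 75·e^(3)/128.

Final answer: 75·e^(3)/128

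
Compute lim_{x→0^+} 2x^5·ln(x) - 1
The product is a 0·∞ indeterminate form at x → 0⁺.
Rewrite the product as 2·ln(x) / x^(-5) and apply L'Hôpital, or use the standard hierarchy x^(-5) ≫ |ln x| as x → 0⁺.
The indeterminate product → 0, so the limit = -1.

Final answer: -1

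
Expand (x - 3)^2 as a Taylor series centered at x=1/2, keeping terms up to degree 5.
25/4 - 5·(x - 1/2) + (x - 1/2)^2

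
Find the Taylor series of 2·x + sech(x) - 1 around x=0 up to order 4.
5·x^4/24 - x^2/2 + 2·x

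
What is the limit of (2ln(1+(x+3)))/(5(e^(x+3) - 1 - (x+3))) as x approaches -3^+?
Both numerator and denominator → 0 as x → -3^+; this is a 0/0 indeterminate form.
Expand each to leading order near x = -3: numerator ~ 2·(x + 3), denominator ~ 5·(x + 3)^2/2.
The limit of the ratio is ∞.

Final answer: ∞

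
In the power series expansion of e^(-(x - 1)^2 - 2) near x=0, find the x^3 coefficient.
Expand to order 3: e^(-(x - 1)^2 - 2) = -2·x^3·e^(-3)/3 + x^2·e^(-3) + 2·x·e^(-3) + e^(-3) + O(x^4).
The coefficient of x^3 is -2·e^(-3)/3.

Final answer: -2·e^(-3)/3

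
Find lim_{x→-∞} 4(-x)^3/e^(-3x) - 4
The quotient is an ∞/∞ indeterminate form as x → -∞.
Compare growth rates of the dominant terms (exponentials ≫ polynomials ≫ logarithms), or apply L'Hôpital's rule; the quotient → 0.
Adding the constant: 0 - 4 = -4. Limit = -4.

Final answer: -4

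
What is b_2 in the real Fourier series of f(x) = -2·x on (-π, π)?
b_2 = (1/π) ∫_{-π}^{π} f(x)·sin(2x) dx.
Evaluate the integral (use parity and integration by parts as needed): b_2 = 2.

Final answer: 2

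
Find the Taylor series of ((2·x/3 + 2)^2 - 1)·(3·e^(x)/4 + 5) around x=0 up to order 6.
97·x^6/2880 + 227·x^5/1440 + 19·x^4/32 + 41·x^3/24 + 409·x^2/72 + 211·x/12 + 69/4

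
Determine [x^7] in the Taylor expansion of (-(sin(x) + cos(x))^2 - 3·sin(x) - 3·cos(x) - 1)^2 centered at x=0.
Expand to order 7: (-(sin(x) + cos(x))^2 - 3·sin(x) - 3·cos(x) - 1)^2 = -103·x^7/63 + 211·x^6/36 + 29·x^5/3 - 89·x^4/6 - 100·x^3/3 + 10·x^2 + 50·x + 25 + O(x^8).
The coefficient of x^7 is -103/63.

Final answer: -103/63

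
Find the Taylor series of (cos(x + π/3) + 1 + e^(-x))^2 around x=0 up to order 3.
x^3·(-4/3 + √(3)/6) + x^2·(5/4 + 25·(-2/5 - √(3)/5)^2/4) + x·(-5 - 5·√(3)/2) + 25/4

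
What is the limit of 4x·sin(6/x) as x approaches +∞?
As x → +∞: let u = 6/x → 0⁺; then 4·x·sin(6/x) = 4·6·sin(u)/u → 4·6·1 = 24.
Limit = 24.

Final answer: 24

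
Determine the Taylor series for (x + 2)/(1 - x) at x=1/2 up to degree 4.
5 + 12·(x - 1/2) + 24·(x - 1/2)^2 + 48·(x - 1/2)^3 + 96·(x - 1/2)^4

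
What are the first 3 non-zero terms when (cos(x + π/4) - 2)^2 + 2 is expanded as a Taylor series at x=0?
x^2·(-2 + √(2)/2)^2·(1/(2·(-2 + √(2)/2)^2) - √(2)/(2·(-2 + √(2)/2))) - √(2)·x·(-2 + √(2)/2) + (-2 + √(2)/2)^2 + 2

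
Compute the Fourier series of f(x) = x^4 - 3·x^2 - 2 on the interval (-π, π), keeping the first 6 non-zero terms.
(60 - 8·π^2)·cos(x) + (-6 + 2·π^2)·cos(2·x) + (52/27 - 8·π^2/9)·cos(3·x) + (-15/16 + π^2/2)·cos(4·x) + (348/625 - 8·π^2/25)·cos(5·x) - π^2 - 2 + π^4/5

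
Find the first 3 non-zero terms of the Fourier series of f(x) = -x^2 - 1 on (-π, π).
4·cos(x) - cos(2·x) - π^2/3 - 1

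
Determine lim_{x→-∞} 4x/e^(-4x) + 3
The quotient is an ∞/∞ indeterminate form as x → -∞.
Compare growth rates of the dominant terms (exponentials ≫ polynomials ≫ logarithms), or apply L'Hôpital's rule; the quotient → 0.
Adding the constant: 0 + 3 = 3. Limit = 3.

Final answer: 3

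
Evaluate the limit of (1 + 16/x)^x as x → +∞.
As x → +∞: this is the defining limit (1 + 16/x)^x → e^16.
Limit = e^(16).

Final answer: e^(16)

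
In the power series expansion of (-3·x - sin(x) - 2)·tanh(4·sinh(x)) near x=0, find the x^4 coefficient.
Expand to order 4: (-3·x - sin(x) - 2)·tanh(4·sinh(x)) = 250·x^4/3 + 124·x^3/3 - 16·x^2 - 8·x + O(x^5).
The coefficient of x^4 is 250/3.

Final answer: 250/3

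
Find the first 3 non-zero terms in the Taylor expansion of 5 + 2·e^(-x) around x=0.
x^2 - 2·x + 7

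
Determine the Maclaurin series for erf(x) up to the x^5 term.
x^5/(5·√(π)) - 2·x^3/(3·√(π)) + 2·x/√(π)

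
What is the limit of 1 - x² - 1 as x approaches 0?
Direct substitution at x = 0 gives 0.

Final answer: 0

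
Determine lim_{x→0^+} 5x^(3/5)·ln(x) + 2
The product is a 0·∞ indeterminate form at x → 0⁺.
Rewrite the product as 5·ln(x) / x^(-3/5) and apply L'Hôpital, or use the standard hierarchy x^(-3/5) ≫ |ln x| as x → 0⁺.
The indeterminate product → 0, so the limit = 2.

Final answer: 2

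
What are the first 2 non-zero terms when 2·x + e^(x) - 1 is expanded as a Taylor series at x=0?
x^2/2 + 3·x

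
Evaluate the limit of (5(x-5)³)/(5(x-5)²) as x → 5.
Both numerator and denominator → 0 as x → 5; this is a 0/0 indeterminate form.
Expand each to leading order near x = 5: numerator ~ 5·(x - 5)^3, denominator ~ 5·(x - 5)^2.
The limit of the ratio is 0.

Final answer: 0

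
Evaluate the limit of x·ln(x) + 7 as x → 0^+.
The product is a 0·∞ indeterminate form at x → 0⁺.
Rewrite the product as ln(x) / x^(-1) and apply L'Hôpital, or use the standard hierarchy x^(-1) ≫ |ln x| as x → 0⁺.
The indeterminate product → 0, so the limit = 7.

Final answer: 7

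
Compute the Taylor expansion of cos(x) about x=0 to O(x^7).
-x^6/720 + x^4/24 - x^2/2 + 1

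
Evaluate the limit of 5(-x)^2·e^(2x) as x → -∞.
This is a 0·∞ indeterminate form at x → -∞.
Rewrite the product as 5(-x)^2 / e^(-2x) (an ∞/∞ form) and apply L'Hôpital, or use the standard hierarchy e^(2|x|) ≫ |(-x)^2| as x → -∞.
The indeterminate product → 0, so the limit = 0.

Final answer: 0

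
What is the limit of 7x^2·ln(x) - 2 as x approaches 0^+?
The product is a 0·∞ indeterminate form at x → 0⁺.
Rewrite the product as 7·ln(x) / x^(-2) and apply L'Hôpital, or use the standard hierarchy x^(-2) ≫ |ln x| as x → 0⁺.
The indeterminate product → 0, so the limit = -2.

Final answer: -2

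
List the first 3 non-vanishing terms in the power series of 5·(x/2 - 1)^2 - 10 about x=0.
5·x^2/4 - 5·x - 5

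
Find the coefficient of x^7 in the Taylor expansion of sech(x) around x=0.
Expand to order 7: sech(x) = -61·x^6/720 + 5·x^4/24 - x^2/2 + 1 + O(x^8).
The coefficient of x^7 is 0.

Final answer: 0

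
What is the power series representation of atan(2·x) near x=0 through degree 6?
32·x^5/5 - 8·x^3/3 + 2·x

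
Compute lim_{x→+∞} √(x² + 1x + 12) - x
This is an ∞ − ∞ indeterminate form.
Multiply and divide by the conjugate √(x²+1x + 12) + x; the x² terms cancel, leaving (1x + 12)/(√(x²+1x + 12)+x) → 1/2.
Limit = 1/2.

Final answer: 1/2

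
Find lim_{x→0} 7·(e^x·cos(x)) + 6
Direct substitution at x = 0 gives 13.

Final answer: 13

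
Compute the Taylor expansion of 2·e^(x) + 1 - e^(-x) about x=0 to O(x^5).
x^4/24 + x^3/2 + x^2/2 + 3·x + 2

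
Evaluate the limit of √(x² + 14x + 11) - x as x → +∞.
This is an ∞ − ∞ indeterminate form.
Multiply and divide by the conjugate √(x²+14x + 11) + x; the x² terms cancel, leaving (14x + 11)/(√(x²+14x + 11)+x) → 14/2 = 7.
Limit = 7.

Final answer: 7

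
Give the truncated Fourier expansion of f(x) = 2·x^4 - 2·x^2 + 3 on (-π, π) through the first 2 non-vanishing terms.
(104 - 16·π^2)·cos(x) - 2·π^2/3 + 3 + 2·π^4/5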